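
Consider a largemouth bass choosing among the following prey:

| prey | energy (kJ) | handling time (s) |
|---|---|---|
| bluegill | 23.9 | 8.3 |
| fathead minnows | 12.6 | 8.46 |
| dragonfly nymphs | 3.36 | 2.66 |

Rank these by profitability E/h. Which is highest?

In descending order of E/h:
bluegill: 23.9/8.3 = 2.88 kJ/s
fathead minnows: 12.6/8.46 = 1.49 kJ/s
dragonfly nymphs: 3.36/2.66 = 1.26 kJ/s

bluegill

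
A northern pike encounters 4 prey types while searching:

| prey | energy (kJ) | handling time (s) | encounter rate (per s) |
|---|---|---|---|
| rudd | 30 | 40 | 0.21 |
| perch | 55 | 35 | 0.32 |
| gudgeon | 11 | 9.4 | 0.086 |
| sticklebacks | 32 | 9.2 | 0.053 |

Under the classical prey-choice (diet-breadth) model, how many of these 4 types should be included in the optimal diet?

2

E/h in descending order: sticklebacks 3.48, perch 1.57, gudgeon 1.17, rudd 0.75 kJ/s. The optimal diet is the largest prefix of this list for which every included type satisfies E_i/h_i > R on the types above it.
Rate on top 1: 1.14. perch: 1.57 > 1.14 → include.
Rate on top 2: 1.521. gudgeon: 1.17 < 1.521 → exclude; stop.
Optimal diet: sticklebacks, perch — 2 of 4 types.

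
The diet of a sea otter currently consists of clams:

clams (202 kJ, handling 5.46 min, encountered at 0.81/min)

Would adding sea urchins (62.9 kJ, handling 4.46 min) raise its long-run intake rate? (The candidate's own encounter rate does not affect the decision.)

No

On clams alone, R = ΣλE/(1+Σλh) = 163.6/5.423 = 30.17 kJ/min.
Profitability of sea urchins: 62.9/4.46 = 14.1 kJ/min.
Since 14.1 < R, time spent handling sea urchins is better spent searching.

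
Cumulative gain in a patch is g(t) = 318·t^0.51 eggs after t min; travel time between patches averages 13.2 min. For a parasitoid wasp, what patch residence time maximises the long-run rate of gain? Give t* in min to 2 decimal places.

By the marginal value theorem, leave when the instantaneous gain rate g'(t) equals the habitat-wide average g(t)/(T + t).
g'(t) = 0.51·318·t^-0.49. Setting 0.51·318·t^-0.49 = 318·t^0.51/(13.2+t) gives 0.51(13.2+t) = t, so 0.49·t = 0.51×13.2.
t* = 0.51×13.2/0.49 = 13.74 min.

13.74 min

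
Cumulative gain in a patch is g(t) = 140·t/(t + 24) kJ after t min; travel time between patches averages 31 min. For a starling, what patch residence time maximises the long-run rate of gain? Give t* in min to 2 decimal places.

Optimal t* satisfies g'(t*) = g(t*)/(T + t*).
g'(t) = 140·24/(t + 24)². Setting 140·24/(t+24)² = 140t/[(t+24)(31+t)] gives 24(31+t) = t(t+24), so t² = 24×31 = 744.
t* = √744 = 27.28 min.

27.28 min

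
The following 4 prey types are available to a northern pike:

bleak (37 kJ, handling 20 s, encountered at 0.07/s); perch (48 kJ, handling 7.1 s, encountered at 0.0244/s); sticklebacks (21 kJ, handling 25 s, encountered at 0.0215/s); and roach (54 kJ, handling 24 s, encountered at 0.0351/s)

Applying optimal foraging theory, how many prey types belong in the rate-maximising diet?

E/h in descending order: perch 6.76, roach 2.25, bleak 1.85, sticklebacks 0.84 kJ/s. The optimal diet is the largest prefix of this list for which every included type satisfies E_i/h_i > R on the types above it.
Rate on top 1: 0.9983. roach: 2.25 > 0.9983 → include.
Rate on top 2: 1.521. bleak: 1.85 > 1.521 → include.
Rate on top 3: 1.656. sticklebacks: 0.84 < 1.656 → exclude; stop.
Optimal diet: perch, roach, bleak — 3 of 4 types.

3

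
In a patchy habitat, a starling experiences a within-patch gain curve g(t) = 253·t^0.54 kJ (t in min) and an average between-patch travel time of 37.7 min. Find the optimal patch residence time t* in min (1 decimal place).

44.3 min

By the marginal value theorem, leave when the instantaneous gain rate g'(t) equals the habitat-wide average g(t)/(T + t).
g'(t) = 0.54·253·t^-0.46. Setting 0.54·253·t^-0.46 = 253·t^0.54/(37.7+t) gives 0.54(37.7+t) = t, so 0.46·t = 0.54×37.7.
t* = 0.54×37.7/0.46 = 44.26 min.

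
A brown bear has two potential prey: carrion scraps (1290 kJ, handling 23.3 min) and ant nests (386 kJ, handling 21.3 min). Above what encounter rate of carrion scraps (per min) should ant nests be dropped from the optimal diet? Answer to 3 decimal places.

0.021 per min

Drop ant nests once their profitability E₂/h₂ falls below the rate achievable on carrion scraps alone: E₂/h₂ = λE₁/(1 + λh₁).
Solve for λ: λE₁h₂ = E₂(1 + λh₁) → λ(E₁h₂ − E₂h₁) = E₂ → λ = E₂/(E₁h₂ − E₂h₁).
λ = 386/(1290×21.3 − 386×23.3) = 386/1.848e+04 = 0.02088 per min.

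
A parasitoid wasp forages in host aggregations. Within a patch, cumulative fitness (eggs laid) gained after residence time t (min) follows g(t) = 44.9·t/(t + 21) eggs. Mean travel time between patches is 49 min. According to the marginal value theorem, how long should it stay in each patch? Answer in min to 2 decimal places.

Optimal t* satisfies g'(t*) = g(t*)/(T + t*).
g'(t) = 44.9·21/(t + 21)². Setting 44.9·21/(t+21)² = 44.9t/[(t+21)(49+t)] gives 21(49+t) = t(t+21), so t² = 21×49 = 1029.
t* = √1029 = 32.08 min.

32.08 min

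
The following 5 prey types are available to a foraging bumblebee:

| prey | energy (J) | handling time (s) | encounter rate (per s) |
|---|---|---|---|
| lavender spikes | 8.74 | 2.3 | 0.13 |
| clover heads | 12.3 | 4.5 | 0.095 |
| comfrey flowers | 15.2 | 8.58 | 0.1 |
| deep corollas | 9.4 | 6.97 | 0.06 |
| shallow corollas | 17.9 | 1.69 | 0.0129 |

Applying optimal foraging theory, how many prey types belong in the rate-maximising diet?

4

E/h in descending order: shallow corollas 10.6, lavender spikes 3.8, clover heads 2.73, comfrey flowers 1.77, deep corollas 1.35 J/s. The optimal diet is the largest prefix of this list for which every included type satisfies E_i/h_i > R on the types above it.
Rate on top 1: 0.226. lavender spikes: 3.8 > 0.226 → include.
Rate on top 2: 1.035. clover heads: 2.73 > 1.035 → include.
Rate on top 3: 1.45. comfrey flowers: 1.77 > 1.45 → include.
Rate on top 4: 1.556. deep corollas: 1.35 < 1.556 → exclude; stop.
Optimal diet: shallow corollas, lavender spikes, clover heads, comfrey flowers — 4 of 5 types.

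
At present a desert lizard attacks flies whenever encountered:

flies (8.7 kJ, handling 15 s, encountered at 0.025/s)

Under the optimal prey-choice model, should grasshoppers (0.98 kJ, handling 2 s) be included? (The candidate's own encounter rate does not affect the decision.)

Intake rate on the current diet: R = (0.025×8.7) / (1 + 0.025×15) = 0.2175/1.375 = 0.1582 kJ/s.
grasshoppers: E/h = 0.98/2 = 0.49 kJ/s.
0.49 > 0.1582, so adding grasshoppers raises the average — include it.

Yes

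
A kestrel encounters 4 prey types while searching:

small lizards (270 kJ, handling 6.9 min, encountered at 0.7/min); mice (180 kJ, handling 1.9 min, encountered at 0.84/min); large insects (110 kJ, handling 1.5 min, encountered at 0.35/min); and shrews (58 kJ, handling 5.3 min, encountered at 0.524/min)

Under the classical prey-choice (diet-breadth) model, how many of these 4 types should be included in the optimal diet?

2

Rank by E/h (kJ/min): mice 94.7, large insects 73.3, small lizards 39.1, shrews 10.9. Include each in turn until the next type's E/h falls below the running intake rate.
Rate on top 1: 58.24. large insects: 73.3 > 58.24 → include.
Rate on top 2: 60.78. small lizards: 39.1 < 60.78 → exclude; stop.
Optimal diet: mice, large insects — 2 of 4 types.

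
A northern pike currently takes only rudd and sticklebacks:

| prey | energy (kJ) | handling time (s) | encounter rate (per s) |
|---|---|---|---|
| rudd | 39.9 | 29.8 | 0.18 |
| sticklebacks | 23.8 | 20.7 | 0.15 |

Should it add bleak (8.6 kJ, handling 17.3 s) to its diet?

No

Intake rate on the current diet: R = (0.18×39.9 + 0.15×23.8) / (1 + 0.18×29.8 + 0.15×20.7) = 10.75/9.469 = 1.135 kJ/s.
bleak: E/h = 8.6/17.3 = 0.4971 kJ/s.
0.4971 < 1.135, so adding bleak would lower the average — exclude it.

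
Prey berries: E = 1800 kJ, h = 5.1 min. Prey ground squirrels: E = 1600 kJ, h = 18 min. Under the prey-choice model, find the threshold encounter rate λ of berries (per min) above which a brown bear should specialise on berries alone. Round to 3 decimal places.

0.066 per min

Drop ground squirrels once their profitability E₂/h₂ falls below the rate achievable on berries alone: E₂/h₂ = λE₁/(1 + λh₁).
Solve for λ: λE₁h₂ = E₂(1 + λh₁) → λ(E₁h₂ − E₂h₁) = E₂ → λ = E₂/(E₁h₂ − E₂h₁).
λ = 1600/(1800×18 − 1600×5.1) = 1600/2.424e+04 = 0.06601 per min.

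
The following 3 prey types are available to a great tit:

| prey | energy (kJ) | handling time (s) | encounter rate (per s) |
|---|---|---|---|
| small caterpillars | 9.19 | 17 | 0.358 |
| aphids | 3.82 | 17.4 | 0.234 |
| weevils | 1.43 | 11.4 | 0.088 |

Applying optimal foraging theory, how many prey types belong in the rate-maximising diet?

Profitabilities (E/h, kJ/s): small caterpillars 0.541, aphids 0.22, weevils 0.125. Add prey in this order while the next type's profitability exceeds the intake rate on those already taken.
Rate on top 1: 0.4643. aphids: 0.22 < 0.4643 → exclude; stop.
Optimal diet: small caterpillars — 1 of 3 types.

1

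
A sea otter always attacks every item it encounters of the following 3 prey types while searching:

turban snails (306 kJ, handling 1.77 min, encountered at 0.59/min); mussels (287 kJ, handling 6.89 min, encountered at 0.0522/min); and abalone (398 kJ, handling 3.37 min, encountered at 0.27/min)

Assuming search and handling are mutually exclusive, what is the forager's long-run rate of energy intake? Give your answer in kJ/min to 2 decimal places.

91.43 kJ/min

R = (0.59×306 + 0.0522×287 + 0.27×398) / (1 + 0.59×1.77 + 0.0522×6.89 + 0.27×3.37) = 303/3.314 = 91.43 kJ/min.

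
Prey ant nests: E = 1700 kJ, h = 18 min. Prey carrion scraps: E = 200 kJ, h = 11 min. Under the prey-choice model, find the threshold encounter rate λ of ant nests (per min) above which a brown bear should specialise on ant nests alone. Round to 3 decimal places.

0.013 per min

At the threshold, the rate on ant nests alone equals the profitability of carrion scraps: λ·1700/(1 + λ·18) = 200/11 = 18.18.
Rearranging, λ(1700 − 18.18×18) = 18.18, so λ = 18.18/1373 = 0.01325 per min.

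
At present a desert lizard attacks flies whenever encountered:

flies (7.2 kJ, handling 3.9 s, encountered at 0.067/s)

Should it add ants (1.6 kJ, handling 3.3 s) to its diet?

On flies alone, R = ΣλE/(1+Σλh) = 0.4824/1.261 = 0.3825 kJ/s.
ants: E/h = 1.6/3.3 = 0.4848 kJ/s.
0.4848 > 0.3825, so adding ants raises the average — include it.

Yes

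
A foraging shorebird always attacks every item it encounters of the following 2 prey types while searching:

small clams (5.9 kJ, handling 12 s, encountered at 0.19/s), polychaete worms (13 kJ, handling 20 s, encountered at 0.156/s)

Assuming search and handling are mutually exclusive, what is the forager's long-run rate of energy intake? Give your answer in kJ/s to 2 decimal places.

R = (0.19×5.9 + 0.156×13) / (1 + 0.19×12 + 0.156×20) = 3.149/6.4 = 0.492 kJ/s.

0.49 kJ/s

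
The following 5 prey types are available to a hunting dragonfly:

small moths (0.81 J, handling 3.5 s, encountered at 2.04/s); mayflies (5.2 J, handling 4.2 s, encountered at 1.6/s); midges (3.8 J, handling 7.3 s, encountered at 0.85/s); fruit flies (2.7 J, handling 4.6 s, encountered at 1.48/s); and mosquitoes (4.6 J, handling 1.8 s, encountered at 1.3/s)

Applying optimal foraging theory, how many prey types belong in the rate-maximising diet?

Rank by E/h (J/s): mosquitoes 2.56, mayflies 1.24, fruit flies 0.587, midges 0.521, small moths 0.231. Include each in turn until the next type's E/h falls below the running intake rate.
Rate on top 1: 1.79. mayflies: 1.24 < 1.79 → exclude; stop.
Optimal diet: mosquitoes — 1 of 5 types.

1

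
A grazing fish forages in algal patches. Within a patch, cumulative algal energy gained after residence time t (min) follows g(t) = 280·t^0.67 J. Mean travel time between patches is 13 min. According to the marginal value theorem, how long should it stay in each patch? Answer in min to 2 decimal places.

Optimal t* satisfies g'(t*) = g(t*)/(T + t*).
g'(t) = 0.67·280·t^-0.33. Setting 0.67·280·t^-0.33 = 280·t^0.67/(13+t) gives 0.67(13+t) = t, so 0.33·t = 0.67×13.
t* = 0.67×13/0.33 = 26.39 min.

26.39 min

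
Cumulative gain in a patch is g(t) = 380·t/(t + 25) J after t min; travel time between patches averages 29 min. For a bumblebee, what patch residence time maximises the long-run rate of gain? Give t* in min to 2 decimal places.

26.93 min

Maximise g(t)/(T+t): set derivative to zero → g'(t)(T+t) = g(t).
g'(t) = 380·25/(t + 25)². Setting 380·25/(t+25)² = 380t/[(t+25)(29+t)] gives 25(29+t) = t(t+25), so t² = 25×29 = 725.
t* = √725 = 26.93 min.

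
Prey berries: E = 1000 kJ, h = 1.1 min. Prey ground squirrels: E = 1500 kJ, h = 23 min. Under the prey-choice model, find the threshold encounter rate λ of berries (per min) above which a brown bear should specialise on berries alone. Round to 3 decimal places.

The zero-one rule: include ground squirrels iff E₂/h₂ > λE₁/(1+λh₁). Equality gives the switch point.
λE₁h₂ = E₂ + λE₂h₁ ⇒ λ = E₂/(E₁h₂ − E₂h₁) = 1500/(2.3e+04 − 1650) = 0.07026 per min.

0.070 per min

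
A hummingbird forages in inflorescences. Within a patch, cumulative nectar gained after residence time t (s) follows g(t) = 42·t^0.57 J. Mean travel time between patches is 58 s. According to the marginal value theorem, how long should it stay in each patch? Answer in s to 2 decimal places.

76.88 s

By the marginal value theorem, leave when the instantaneous gain rate g'(t) equals the habitat-wide average g(t)/(T + t).
g'(t) = 0.57·42·t^-0.43. Setting 0.57·42·t^-0.43 = 42·t^0.57/(58+t) gives 0.57(58+t) = t, so 0.43·t = 0.57×58.
t* = 0.57×58/0.43 = 76.88 s.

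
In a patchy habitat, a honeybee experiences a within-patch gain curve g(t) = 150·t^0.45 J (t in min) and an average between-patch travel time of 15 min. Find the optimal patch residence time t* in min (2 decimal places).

Optimal t* satisfies g'(t*) = g(t*)/(T + t*).
g'(t) = 0.45·150·t^-0.55. Setting 0.45·150·t^-0.55 = 150·t^0.45/(15+t) gives 0.45(15+t) = t, so 0.55·t = 0.45×15.
t* = 0.45×15/0.55 = 12.27 min.

12.27 min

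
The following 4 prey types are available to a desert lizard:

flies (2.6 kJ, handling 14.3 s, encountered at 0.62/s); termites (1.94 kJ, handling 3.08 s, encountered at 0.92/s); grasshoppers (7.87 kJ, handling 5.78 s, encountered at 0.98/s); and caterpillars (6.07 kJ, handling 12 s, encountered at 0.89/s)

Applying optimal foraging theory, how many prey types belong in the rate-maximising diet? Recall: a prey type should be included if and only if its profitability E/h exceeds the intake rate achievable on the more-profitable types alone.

E/h in descending order: grasshoppers 1.36, termites 0.63, caterpillars 0.506, flies 0.182 kJ/s. The optimal diet is the largest prefix of this list for which every included type satisfies E_i/h_i > R on the types above it.
Rate on top 1: 1.157. termites: 0.63 < 1.157 → exclude; stop.
Optimal diet: grasshoppers — 1 of 4 types.

1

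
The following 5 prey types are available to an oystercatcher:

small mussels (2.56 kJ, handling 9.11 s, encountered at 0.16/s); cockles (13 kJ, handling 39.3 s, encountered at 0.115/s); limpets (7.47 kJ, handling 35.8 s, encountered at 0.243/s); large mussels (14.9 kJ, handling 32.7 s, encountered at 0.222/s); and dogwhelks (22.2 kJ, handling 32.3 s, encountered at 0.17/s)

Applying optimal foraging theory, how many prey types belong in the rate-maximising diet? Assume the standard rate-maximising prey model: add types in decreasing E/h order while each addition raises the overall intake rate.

Rank by E/h (kJ/s): dogwhelks 0.687, large mussels 0.456, cockles 0.331, small mussels 0.281, limpets 0.209. Include each in turn until the next type's E/h falls below the running intake rate.
Rate on top 1: 0.5814. large mussels: 0.456 < 0.5814 → exclude; stop.
Optimal diet: dogwhelks — 1 of 5 types.

1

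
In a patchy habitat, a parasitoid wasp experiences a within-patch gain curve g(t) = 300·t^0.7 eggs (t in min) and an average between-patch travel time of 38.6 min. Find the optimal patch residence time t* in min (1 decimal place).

90.1 min

By the marginal value theorem, leave when the instantaneous gain rate g'(t) equals the habitat-wide average g(t)/(T + t).
g'(t) = 0.7·300·t^-0.3. Setting 0.7·300·t^-0.3 = 300·t^0.7/(38.6+t) gives 0.7(38.6+t) = t, so 0.30·t = 0.7×38.6.
t* = 0.7×38.6/0.30 = 90.07 min.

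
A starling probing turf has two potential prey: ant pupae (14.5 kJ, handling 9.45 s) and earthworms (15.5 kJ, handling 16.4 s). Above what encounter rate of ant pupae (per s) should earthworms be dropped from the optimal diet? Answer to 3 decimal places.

The zero-one rule: include earthworms iff E₂/h₂ > λE₁/(1+λh₁). Equality gives the switch point.
λE₁h₂ = E₂ + λE₂h₁ ⇒ λ = E₂/(E₁h₂ − E₂h₁) = 15.5/(237.8 − 146.5) = 0.1697 per s.

0.170 per s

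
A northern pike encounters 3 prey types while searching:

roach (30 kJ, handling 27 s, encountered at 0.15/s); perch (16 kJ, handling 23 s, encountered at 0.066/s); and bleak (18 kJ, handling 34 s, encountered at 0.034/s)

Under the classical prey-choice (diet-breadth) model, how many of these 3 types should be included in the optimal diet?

1

E/h in descending order: roach 1.11, perch 0.696, bleak 0.529 kJ/s. The optimal diet is the largest prefix of this list for which every included type satisfies E_i/h_i > R on the types above it.
Rate on top 1: 0.8911. perch: 0.696 < 0.8911 → exclude; stop.
Optimal diet: roach — 1 of 3 types.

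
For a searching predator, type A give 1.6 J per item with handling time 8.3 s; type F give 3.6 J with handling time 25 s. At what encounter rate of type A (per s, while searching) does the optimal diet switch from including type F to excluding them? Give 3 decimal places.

0.356 per s

At the threshold, the rate on type A alone equals the profitability of type F: λ·1.6/(1 + λ·8.3) = 3.6/25 = 0.144.
Rearranging, λ(1.6 − 0.144×8.3) = 0.144, so λ = 0.144/0.4048 = 0.3557 per s.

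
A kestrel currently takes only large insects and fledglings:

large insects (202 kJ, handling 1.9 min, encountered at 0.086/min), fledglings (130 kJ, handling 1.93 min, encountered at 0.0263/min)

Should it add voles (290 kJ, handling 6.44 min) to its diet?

Intake rate on the current diet: R = (0.086×202 + 0.0263×130) / (1 + 0.086×1.9 + 0.0263×1.93) = 20.79/1.214 = 17.12 kJ/min.
voles: E/h = 290/6.44 = 45.03 kJ/min.
Since 45.03 > R, including voles increases the long-run rate.

Yes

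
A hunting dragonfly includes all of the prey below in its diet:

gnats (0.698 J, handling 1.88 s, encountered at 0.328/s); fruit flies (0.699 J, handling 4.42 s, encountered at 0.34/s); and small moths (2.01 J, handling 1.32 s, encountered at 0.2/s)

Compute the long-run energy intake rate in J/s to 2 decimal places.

Energy encountered per unit search time: 0.328×0.698 + 0.34×0.699 + 0.2×2.01 = 0.8686 J/s.
Handling time per unit search time: 0.328×1.88 + 0.34×4.42 + 0.2×1.32 = 2.383.
Rate = 0.8686/(1 + 2.383) = 0.2567 J/s.

0.26 J/s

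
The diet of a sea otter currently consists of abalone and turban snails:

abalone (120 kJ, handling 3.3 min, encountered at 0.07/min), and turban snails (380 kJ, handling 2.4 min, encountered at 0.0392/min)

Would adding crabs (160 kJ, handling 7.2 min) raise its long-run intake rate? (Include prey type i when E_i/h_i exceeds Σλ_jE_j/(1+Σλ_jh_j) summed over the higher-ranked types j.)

Intake rate on the current diet: R = (0.07×120 + 0.0392×380) / (1 + 0.07×3.3 + 0.0392×2.4) = 23.3/1.325 = 17.58 kJ/min.
Profitability of crabs: 160/7.2 = 22.22 kJ/min.
Since 22.22 > R, including crabs increases the long-run rate.

Yes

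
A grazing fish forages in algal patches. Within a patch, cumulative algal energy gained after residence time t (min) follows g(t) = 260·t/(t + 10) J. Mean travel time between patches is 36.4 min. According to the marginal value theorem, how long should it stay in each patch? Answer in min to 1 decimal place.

Maximise g(t)/(T+t): set derivative to zero → g'(t)(T+t) = g(t).
g'(t) = 260·10/(t + 10)². Setting 260·10/(t+10)² = 260t/[(t+10)(36.4+t)] gives 10(36.4+t) = t(t+10), so t² = 10×36.4 = 364.
t* = √364 = 19.08 min.

19.1 min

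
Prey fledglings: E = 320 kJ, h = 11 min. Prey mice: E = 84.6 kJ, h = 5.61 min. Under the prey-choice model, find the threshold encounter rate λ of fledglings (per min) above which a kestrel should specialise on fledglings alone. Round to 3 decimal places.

The zero-one rule: include mice iff E₂/h₂ > λE₁/(1+λh₁). Equality gives the switch point.
λE₁h₂ = E₂ + λE₂h₁ ⇒ λ = E₂/(E₁h₂ − E₂h₁) = 84.6/(1795 − 930.6) = 0.09785 per min.

0.098 per min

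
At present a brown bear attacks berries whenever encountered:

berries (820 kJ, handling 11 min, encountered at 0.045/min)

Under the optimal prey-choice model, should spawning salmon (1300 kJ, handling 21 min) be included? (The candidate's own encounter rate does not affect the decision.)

Yes

Intake rate on the current diet: R = (0.045×820) / (1 + 0.045×11) = 36.9/1.495 = 24.68 kJ/min.
spawning salmon: E/h = 1300/21 = 61.9 kJ/min.
61.9 > 24.68, so adding spawning salmon raises the average — include it.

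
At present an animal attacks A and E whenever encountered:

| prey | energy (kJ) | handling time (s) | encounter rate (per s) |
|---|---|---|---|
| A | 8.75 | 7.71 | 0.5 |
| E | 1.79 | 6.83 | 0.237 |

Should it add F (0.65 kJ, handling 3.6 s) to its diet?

No

On A and E alone, R = ΣλE/(1+Σλh) = 4.799/6.474 = 0.7413 kJ/s.
Profitability of F: 0.65/3.6 = 0.1806 kJ/s.
0.1806 < 0.7413, so adding F would lower the average — exclude it.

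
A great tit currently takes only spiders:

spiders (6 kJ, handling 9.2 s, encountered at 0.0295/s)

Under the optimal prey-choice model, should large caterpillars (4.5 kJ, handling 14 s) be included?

On spiders alone, R = ΣλE/(1+Σλh) = 0.177/1.271 = 0.1392 kJ/s.
large caterpillars: E/h = 4.5/14 = 0.3214 kJ/s.
0.3214 > 0.1392, so adding large caterpillars raises the average — include it.

Yes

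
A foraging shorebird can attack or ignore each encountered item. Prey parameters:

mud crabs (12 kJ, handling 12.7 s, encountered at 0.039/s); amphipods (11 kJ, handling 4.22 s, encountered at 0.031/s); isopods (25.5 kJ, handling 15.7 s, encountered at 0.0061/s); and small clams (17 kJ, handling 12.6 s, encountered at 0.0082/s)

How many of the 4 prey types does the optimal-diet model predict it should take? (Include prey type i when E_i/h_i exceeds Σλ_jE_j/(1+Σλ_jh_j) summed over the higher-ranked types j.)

4

E/h in descending order: amphipods 2.61, isopods 1.62, small clams 1.35, mud crabs 0.945 kJ/s. The optimal diet is the largest prefix of this list for which every included type satisfies E_i/h_i > R on the types above it.
Rate on top 1: 0.3016. isopods: 1.62 > 0.3016 → include.
Rate on top 2: 0.4048. small clams: 1.35 > 0.4048 → include.
Rate on top 3: 0.4782. mud crabs: 0.945 > 0.4782 → include.
Optimal diet: amphipods, isopods, small clams, mud crabs — 4 of 4 types.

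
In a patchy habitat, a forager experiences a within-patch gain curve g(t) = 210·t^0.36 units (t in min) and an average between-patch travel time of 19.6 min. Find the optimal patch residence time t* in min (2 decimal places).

By the marginal value theorem, leave when the instantaneous gain rate g'(t) equals the habitat-wide average g(t)/(T + t).
g'(t) = 0.36·210·t^-0.64. Setting 0.36·210·t^-0.64 = 210·t^0.36/(19.6+t) gives 0.36(19.6+t) = t, so 0.64·t = 0.36×19.6.
t* = 0.36×19.6/0.64 = 11.03 min.

11.03 min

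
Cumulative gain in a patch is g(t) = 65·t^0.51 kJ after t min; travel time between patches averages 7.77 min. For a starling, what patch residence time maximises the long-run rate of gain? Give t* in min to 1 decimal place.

Optimal t* satisfies g'(t*) = g(t*)/(T + t*).
g'(t) = 0.51·65·t^-0.49. Setting 0.51·65·t^-0.49 = 65·t^0.51/(7.77+t) gives 0.51(7.77+t) = t, so 0.49·t = 0.51×7.77.
t* = 0.51×7.77/0.49 = 8.087 min.

8.1 min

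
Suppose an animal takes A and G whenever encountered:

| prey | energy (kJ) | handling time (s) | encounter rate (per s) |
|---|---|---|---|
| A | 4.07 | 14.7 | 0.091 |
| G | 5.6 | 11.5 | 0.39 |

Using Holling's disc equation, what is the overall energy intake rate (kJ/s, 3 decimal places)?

0.374 kJ/s

R = Σλ_iE_i / (1 + Σλ_ih_i)
Numerator: 0.091×4.07 + 0.39×5.6 = 2.554
Denominator: 1 + 0.091×14.7 + 0.39×11.5 = 6.823
R = 2.554/6.823 = 0.3744 kJ/s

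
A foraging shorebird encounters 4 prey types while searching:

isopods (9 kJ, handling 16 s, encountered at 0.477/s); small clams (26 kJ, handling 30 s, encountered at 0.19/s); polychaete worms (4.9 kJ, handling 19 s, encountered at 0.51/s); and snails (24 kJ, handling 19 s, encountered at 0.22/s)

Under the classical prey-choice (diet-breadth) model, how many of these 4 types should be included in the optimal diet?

1

Profitabilities (E/h, kJ/s): snails 1.26, small clams 0.867, isopods 0.562, polychaete worms 0.258. Add prey in this order while the next type's profitability exceeds the intake rate on those already taken.
Rate on top 1: 1.019. small clams: 0.867 < 1.019 → exclude; stop.
Optimal diet: snails — 1 of 4 types.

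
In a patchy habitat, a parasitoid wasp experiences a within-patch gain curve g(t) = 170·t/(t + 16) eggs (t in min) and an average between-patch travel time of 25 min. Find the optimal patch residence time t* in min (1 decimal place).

Maximise g(t)/(T+t): set derivative to zero → g'(t)(T+t) = g(t).
g'(t) = 170·16/(t + 16)². Setting 170·16/(t+16)² = 170t/[(t+16)(25+t)] gives 16(25+t) = t(t+16), so t² = 16×25 = 400.
t* = √400 = 20 min.

20.0 min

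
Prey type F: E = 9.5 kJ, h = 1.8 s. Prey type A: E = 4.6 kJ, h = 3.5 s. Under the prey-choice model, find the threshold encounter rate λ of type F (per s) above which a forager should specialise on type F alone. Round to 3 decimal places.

0.184 per s

The zero-one rule: include type A iff E₂/h₂ > λE₁/(1+λh₁). Equality gives the switch point.
λE₁h₂ = E₂ + λE₂h₁ ⇒ λ = E₂/(E₁h₂ − E₂h₁) = 4.6/(33.25 − 8.28) = 0.1842 per s.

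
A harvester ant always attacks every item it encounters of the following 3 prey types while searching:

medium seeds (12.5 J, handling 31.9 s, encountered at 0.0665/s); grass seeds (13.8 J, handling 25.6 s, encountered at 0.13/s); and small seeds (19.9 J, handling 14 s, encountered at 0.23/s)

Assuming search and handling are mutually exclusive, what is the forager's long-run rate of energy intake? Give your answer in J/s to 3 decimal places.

Energy encountered per unit search time: 0.0665×12.5 + 0.13×13.8 + 0.23×19.9 = 7.202 J/s.
Handling time per unit search time: 0.0665×31.9 + 0.13×25.6 + 0.23×14 = 8.669.
Rate = 7.202/(1 + 8.669) = 0.7449 J/s.

0.745 J/s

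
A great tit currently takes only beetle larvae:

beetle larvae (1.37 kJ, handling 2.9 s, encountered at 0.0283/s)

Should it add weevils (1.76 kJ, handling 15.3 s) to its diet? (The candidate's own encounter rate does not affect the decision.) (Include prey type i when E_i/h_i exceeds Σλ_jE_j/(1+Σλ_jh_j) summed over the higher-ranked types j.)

Yes

Intake rate on the current diet: R = (0.0283×1.37) / (1 + 0.0283×2.9) = 0.03877/1.082 = 0.03583 kJ/s.
weevils: E/h = 1.76/15.3 = 0.115 kJ/s.
Since 0.115 > R, including weevils increases the long-run rate.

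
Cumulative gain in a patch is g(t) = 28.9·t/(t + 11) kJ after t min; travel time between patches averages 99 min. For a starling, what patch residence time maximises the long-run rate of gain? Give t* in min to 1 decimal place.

Maximise g(t)/(T+t): set derivative to zero → g'(t)(T+t) = g(t).
g'(t) = 28.9·11/(t + 11)². Setting 28.9·11/(t+11)² = 28.9t/[(t+11)(99+t)] gives 11(99+t) = t(t+11), so t² = 11×99 = 1089.
t* = √1089 = 33 min.

33.0 min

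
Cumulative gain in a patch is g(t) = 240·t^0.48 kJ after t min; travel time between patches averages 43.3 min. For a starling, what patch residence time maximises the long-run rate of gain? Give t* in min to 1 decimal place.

40.0 min

Optimal t* satisfies g'(t*) = g(t*)/(T + t*).
g'(t) = 0.48·240·t^-0.52. Setting 0.48·240·t^-0.52 = 240·t^0.48/(43.3+t) gives 0.48(43.3+t) = t, so 0.52·t = 0.48×43.3.
t* = 0.48×43.3/0.52 = 39.97 min.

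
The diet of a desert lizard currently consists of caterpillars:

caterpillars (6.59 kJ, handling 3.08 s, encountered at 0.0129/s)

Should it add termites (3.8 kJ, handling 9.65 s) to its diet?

Current rate: (0.0129×6.59)/(1 + 0.0129×3.08) = 0.08176 kJ/s.
Profitability of termites: 3.8/9.65 = 0.3938 kJ/s.
0.3938 > 0.08176, so adding termites raises the average — include it.

Yes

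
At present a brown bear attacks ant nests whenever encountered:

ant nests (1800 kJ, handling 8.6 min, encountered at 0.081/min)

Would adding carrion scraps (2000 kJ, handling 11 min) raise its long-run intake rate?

Yes

Intake rate on the current diet: R = (0.081×1800) / (1 + 0.081×8.6) = 145.8/1.697 = 85.94 kJ/min.
carrion scraps: E/h = 2000/11 = 181.8 kJ/min.
181.8 > 85.94, so adding carrion scraps raises the average — include it.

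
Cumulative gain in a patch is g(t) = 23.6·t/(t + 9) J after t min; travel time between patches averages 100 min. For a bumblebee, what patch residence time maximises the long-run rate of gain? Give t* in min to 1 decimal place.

30.0 min

By the marginal value theorem, leave when the instantaneous gain rate g'(t) equals the habitat-wide average g(t)/(T + t).
g'(t) = 23.6·9/(t + 9)². Setting 23.6·9/(t+9)² = 23.6t/[(t+9)(100+t)] gives 9(100+t) = t(t+9), so t² = 9×100 = 900.
t* = √900 = 30 min.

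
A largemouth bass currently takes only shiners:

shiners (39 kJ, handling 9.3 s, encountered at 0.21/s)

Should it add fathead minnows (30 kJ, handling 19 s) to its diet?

No

Current rate: (0.21×39)/(1 + 0.21×9.3) = 2.773 kJ/s.
fathead minnows: E/h = 30/19 = 1.579 kJ/s.
1.579 < 2.773, so adding fathead minnows would lower the average — exclude it.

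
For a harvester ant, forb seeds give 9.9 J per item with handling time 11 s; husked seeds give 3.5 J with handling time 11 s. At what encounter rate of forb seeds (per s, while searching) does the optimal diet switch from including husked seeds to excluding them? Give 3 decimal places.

0.050 per s

Drop husked seeds once their profitability E₂/h₂ falls below the rate achievable on forb seeds alone: E₂/h₂ = λE₁/(1 + λh₁).
Solve for λ: λE₁h₂ = E₂(1 + λh₁) → λ(E₁h₂ − E₂h₁) = E₂ → λ = E₂/(E₁h₂ − E₂h₁).
λ = 3.5/(9.9×11 − 3.5×11) = 3.5/70.4 = 0.04972 per s.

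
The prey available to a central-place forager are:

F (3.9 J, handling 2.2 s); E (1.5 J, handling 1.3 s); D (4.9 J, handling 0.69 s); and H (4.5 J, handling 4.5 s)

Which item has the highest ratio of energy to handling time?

D

In descending order of E/h:
D: 4.9/0.69 = 7.1 J/s
F: 3.9/2.2 = 1.77 J/s
E: 1.5/1.3 = 1.15 J/s
H: 4.5/4.5 = 1 J/s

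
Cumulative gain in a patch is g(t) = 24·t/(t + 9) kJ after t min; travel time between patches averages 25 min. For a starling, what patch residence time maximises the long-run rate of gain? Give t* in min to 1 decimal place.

15.0 min

Optimal t* satisfies g'(t*) = g(t*)/(T + t*).
g'(t) = 24·9/(t + 9)². Setting 24·9/(t+9)² = 24t/[(t+9)(25+t)] gives 9(25+t) = t(t+9), so t² = 9×25 = 225.
t* = √225 = 15 min.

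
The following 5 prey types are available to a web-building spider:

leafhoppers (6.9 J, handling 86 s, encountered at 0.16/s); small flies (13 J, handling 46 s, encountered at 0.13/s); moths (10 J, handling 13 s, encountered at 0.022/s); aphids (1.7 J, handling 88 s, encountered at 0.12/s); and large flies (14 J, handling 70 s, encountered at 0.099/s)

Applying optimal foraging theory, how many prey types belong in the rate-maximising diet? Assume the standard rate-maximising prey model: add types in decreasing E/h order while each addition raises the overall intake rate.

2

Rank by E/h (J/s): moths 0.769, small flies 0.283, large flies 0.2, leafhoppers 0.0802, aphids 0.0193. Include each in turn until the next type's E/h falls below the running intake rate.
Rate on top 1: 0.1711. small flies: 0.283 > 0.1711 → include.
Rate on top 2: 0.2629. large flies: 0.2 < 0.2629 → exclude; stop.
Optimal diet: moths, small flies — 2 of 5 types.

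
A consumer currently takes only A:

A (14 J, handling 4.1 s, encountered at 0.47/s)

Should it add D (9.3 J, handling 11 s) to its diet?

No

Current rate: (0.47×14)/(1 + 0.47×4.1) = 2.248 J/s.
Profitability of D: 9.3/11 = 0.8455 J/s.
0.8455 < 2.248, so adding D would lower the average — exclude it.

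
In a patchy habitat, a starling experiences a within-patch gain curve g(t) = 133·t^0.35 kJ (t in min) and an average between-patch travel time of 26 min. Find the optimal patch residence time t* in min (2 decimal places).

14.00 min

Maximise g(t)/(T+t): set derivative to zero → g'(t)(T+t) = g(t).
g'(t) = 0.35·133·t^-0.65. Setting 0.35·133·t^-0.65 = 133·t^0.35/(26+t) gives 0.35(26+t) = t, so 0.65·t = 0.35×26.
t* = 0.35×26/0.65 = 14 min.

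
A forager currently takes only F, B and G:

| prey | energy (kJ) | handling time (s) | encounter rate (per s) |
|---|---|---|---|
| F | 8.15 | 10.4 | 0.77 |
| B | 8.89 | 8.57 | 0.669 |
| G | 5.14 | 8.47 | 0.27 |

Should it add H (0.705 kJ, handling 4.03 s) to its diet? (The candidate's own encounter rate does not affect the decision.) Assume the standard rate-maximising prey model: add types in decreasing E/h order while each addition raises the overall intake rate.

On F, B and G alone, R = ΣλE/(1+Σλh) = 13.61/17.03 = 0.7993 kJ/s.
Profitability of H: 0.705/4.03 = 0.1749 kJ/s.
0.1749 < 0.7993, so adding H would lower the average — exclude it.

No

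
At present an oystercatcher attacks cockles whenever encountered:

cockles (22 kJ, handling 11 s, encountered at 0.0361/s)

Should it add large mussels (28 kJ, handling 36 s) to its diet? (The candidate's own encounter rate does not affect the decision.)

Current rate: (0.0361×22)/(1 + 0.0361×11) = 0.5685 kJ/s.
Profitability of large mussels: 28/36 = 0.7778 kJ/s.
0.7778 > 0.5685, so adding large mussels raises the average — include it.

Yes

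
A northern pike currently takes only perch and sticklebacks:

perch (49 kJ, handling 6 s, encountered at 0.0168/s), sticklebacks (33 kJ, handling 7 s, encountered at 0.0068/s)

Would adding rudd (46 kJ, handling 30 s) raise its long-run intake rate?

Current rate: (0.0168×49 + 0.0068×33)/(1 + 0.0168×6 + 0.0068×7) = 0.9122 kJ/s.
rudd: E/h = 46/30 = 1.533 kJ/s.
1.533 > 0.9122, so adding rudd raises the average — include it.

Yes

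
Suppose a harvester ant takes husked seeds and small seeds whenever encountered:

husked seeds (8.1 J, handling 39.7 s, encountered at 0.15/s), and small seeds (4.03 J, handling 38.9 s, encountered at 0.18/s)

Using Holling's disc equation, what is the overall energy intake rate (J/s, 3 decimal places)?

0.139 J/s

Energy encountered per unit search time: 0.15×8.1 + 0.18×4.03 = 1.94 J/s.
Handling time per unit search time: 0.15×39.7 + 0.18×38.9 = 12.96.
Rate = 1.94/(1 + 12.96) = 0.139 J/s.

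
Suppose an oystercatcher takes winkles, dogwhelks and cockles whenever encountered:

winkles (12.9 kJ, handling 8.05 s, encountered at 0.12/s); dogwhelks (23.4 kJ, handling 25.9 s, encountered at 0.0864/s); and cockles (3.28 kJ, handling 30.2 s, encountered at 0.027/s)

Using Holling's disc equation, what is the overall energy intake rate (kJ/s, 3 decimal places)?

R = Σλ_iE_i / (1 + Σλ_ih_i)
Numerator: 0.12×12.9 + 0.0864×23.4 + 0.027×3.28 = 3.658
Denominator: 1 + 0.12×8.05 + 0.0864×25.9 + 0.027×30.2 = 5.019
R = 3.658/5.019 = 0.7289 kJ/s

0.729 kJ/s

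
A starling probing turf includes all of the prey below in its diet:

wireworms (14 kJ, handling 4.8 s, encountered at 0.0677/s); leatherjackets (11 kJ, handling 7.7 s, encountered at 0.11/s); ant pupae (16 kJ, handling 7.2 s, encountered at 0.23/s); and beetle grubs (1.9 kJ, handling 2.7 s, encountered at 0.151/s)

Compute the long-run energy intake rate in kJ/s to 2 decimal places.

1.45 kJ/s

Energy encountered per unit search time: 0.0677×14 + 0.11×11 + 0.23×16 + 0.151×1.9 = 6.125 kJ/s.
Handling time per unit search time: 0.0677×4.8 + 0.11×7.7 + 0.23×7.2 + 0.151×2.7 = 3.236.
Rate = 6.125/(1 + 3.236) = 1.446 kJ/s.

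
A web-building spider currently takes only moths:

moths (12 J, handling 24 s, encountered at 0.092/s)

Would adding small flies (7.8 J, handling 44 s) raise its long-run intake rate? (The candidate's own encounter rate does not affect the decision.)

On moths alone, R = ΣλE/(1+Σλh) = 1.104/3.208 = 0.3441 J/s.
Profitability of small flies: 7.8/44 = 0.1773 J/s.
Since 0.1773 < R, time spent handling small flies is better spent searching.

No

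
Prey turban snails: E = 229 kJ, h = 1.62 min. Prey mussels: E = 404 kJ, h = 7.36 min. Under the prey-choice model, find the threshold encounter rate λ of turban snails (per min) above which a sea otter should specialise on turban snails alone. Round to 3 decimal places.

0.392 per min

The zero-one rule: include mussels iff E₂/h₂ > λE₁/(1+λh₁). Equality gives the switch point.
λE₁h₂ = E₂ + λE₂h₁ ⇒ λ = E₂/(E₁h₂ − E₂h₁) = 404/(1685 − 654.5) = 0.3919 per min.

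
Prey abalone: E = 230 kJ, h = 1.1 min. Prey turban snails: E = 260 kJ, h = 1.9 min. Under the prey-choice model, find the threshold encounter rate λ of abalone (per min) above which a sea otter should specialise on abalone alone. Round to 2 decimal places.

The zero-one rule: include turban snails iff E₂/h₂ > λE₁/(1+λh₁). Equality gives the switch point.
λE₁h₂ = E₂ + λE₂h₁ ⇒ λ = E₂/(E₁h₂ − E₂h₁) = 260/(437 − 286) = 1.722 per min.

1.72 per min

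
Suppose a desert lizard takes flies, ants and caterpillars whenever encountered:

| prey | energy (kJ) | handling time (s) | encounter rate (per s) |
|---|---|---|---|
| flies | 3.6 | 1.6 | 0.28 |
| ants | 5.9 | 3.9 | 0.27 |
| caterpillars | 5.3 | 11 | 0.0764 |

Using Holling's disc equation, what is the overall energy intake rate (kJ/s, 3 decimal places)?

0.900 kJ/s

Energy encountered per unit search time: 0.28×3.6 + 0.27×5.9 + 0.0764×5.3 = 3.006 kJ/s.
Handling time per unit search time: 0.28×1.6 + 0.27×3.9 + 0.0764×11 = 2.341.
Rate = 3.006/(1 + 2.341) = 0.8996 kJ/s.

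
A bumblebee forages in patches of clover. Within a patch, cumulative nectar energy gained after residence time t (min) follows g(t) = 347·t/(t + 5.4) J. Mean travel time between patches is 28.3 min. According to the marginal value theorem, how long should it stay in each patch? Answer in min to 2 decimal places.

12.36 min

Maximise g(t)/(T+t): set derivative to zero → g'(t)(T+t) = g(t).
g'(t) = 347·5.4/(t + 5.4)². Setting 347·5.4/(t+5.4)² = 347t/[(t+5.4)(28.3+t)] gives 5.4(28.3+t) = t(t+5.4), so t² = 5.4×28.3 = 152.8.
t* = √152.8 = 12.36 min.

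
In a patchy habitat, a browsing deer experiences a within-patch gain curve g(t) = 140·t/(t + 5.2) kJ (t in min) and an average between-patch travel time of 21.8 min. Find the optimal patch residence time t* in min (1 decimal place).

Optimal t* satisfies g'(t*) = g(t*)/(T + t*).
g'(t) = 140·5.2/(t + 5.2)². Setting 140·5.2/(t+5.2)² = 140t/[(t+5.2)(21.8+t)] gives 5.2(21.8+t) = t(t+5.2), so t² = 5.2×21.8 = 113.4.
t* = √113.4 = 10.65 min.

10.6 min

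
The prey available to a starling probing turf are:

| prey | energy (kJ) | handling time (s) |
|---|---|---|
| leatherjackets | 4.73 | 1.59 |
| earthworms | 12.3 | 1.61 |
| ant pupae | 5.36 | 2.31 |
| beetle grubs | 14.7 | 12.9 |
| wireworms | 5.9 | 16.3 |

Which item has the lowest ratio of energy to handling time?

wireworms

In descending order of E/h:
earthworms: 12.3/1.61 = 7.64 kJ/s
leatherjackets: 4.73/1.59 = 2.97 kJ/s
ant pupae: 5.36/2.31 = 2.32 kJ/s
beetle grubs: 14.7/12.9 = 1.14 kJ/s
wireworms: 5.9/16.3 = 0.362 kJ/s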